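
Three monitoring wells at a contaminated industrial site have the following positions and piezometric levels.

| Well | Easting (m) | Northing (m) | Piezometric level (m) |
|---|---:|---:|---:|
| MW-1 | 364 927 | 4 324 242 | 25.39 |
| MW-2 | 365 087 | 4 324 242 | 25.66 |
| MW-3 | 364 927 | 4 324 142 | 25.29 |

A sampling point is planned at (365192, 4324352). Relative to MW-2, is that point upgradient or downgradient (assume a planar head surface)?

∂h/∂x = (25.66 − 25.39) / (365087 − 364927) = +0.001687
∂h/∂y = (25.29 − 25.39) / (4324142 − 4324242) = +0.001000
Head at (365192, 4324352) = 25.39 + (+0.001687)·(265) + (+0.001000)·(110) = 25.95 m.
That is higher than the 25.66 m at MW-2, so the point is upgradient.

upgradient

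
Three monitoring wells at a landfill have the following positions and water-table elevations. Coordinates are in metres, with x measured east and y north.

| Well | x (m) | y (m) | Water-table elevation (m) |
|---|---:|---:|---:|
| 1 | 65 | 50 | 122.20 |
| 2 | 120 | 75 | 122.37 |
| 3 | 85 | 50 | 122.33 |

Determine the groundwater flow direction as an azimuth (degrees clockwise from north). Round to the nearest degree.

Differences from 1: to 2 (Δx, Δy, Δh) = (55, 25, +0.17); to 3 = (20, 0, +0.13).
Determinant of the coordinate differences = 55·0 − 20·25 = -500.
∂h/∂x = [(+0.17)·0 − (+0.13)·25] / -500 = +0.006500
∂h/∂y = [55·(+0.13) − 20·(+0.17)] / -500 = -0.007500
Flow direction (−∇h) has components (-0.006500 E, +0.007500 N).
Azimuth = atan2(E, N) = atan2(-0.006500, +0.007500) = 319.1° ≈ 319°.

319°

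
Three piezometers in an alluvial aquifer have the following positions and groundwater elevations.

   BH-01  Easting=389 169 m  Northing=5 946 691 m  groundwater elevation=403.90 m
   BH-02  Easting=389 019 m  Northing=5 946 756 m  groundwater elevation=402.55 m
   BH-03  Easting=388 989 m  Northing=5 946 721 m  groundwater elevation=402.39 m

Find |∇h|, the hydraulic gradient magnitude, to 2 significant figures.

0.0083

With h = a·x + b·y + c and BH-01 as origin, the differences give:
  (-150)·a + 65·b = -1.35
  (-180)·a + 30·b = -1.51
Eliminate b (×30 and ×65, subtract): 7200·a = 57.650 → a = ∂h/∂x = +0.008007
Back-substitute: b = ∂h/∂y = -0.002292.
|∇h| = √(0.008007² + -0.002292²) = 0.008329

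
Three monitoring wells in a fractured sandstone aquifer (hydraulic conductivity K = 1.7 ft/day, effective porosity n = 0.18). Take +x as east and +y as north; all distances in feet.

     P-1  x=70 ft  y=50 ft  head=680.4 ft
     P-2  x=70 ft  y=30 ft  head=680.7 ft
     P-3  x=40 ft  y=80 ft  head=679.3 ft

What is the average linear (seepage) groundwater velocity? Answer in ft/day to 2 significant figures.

0.25 ft/day

With h = a·x + b·y + c and P-1 as origin, the differences give:
  0·a + (-20)·b = +0.3
  (-30)·a + 30·b = -1.1
Eliminate b (×30 and ×(-20), subtract): -600·a = -13.00 → a = ∂h/∂x = +0.02167
Back-substitute: b = ∂h/∂y = -0.01500.
|∇h| = √(0.02167² + -0.01500²) = 0.02636
Seepage velocity v = K·i/n = 1.7 × 0.02636 / 0.18 = 0.249 ft/day.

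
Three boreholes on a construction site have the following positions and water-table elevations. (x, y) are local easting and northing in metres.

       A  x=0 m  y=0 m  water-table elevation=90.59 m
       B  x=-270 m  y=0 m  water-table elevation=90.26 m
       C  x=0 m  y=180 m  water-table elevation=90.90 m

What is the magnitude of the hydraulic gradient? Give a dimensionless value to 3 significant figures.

∂h/∂x = (90.26 − 90.59) / (-270 − 0) = +0.001222
∂h/∂y = (90.90 − 90.59) / (180 − 0) = +0.001722
|∇h| = √(0.001222² + 0.001722²) = 0.002112

0.00211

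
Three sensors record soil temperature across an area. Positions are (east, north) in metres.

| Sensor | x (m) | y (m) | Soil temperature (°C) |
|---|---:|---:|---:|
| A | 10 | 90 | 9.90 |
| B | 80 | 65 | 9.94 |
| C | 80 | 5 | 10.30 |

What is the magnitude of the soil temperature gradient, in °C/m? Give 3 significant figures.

Taking A as reference: B−A = (70, -25, +0.04); C−A = (70, -85, +0.40).
Solve a·Δx + b·Δy = ΔT: det = 70·(-85) − 70·(-25) = -4200.
∂T/∂x = [(+0.04)·(-85) − (+0.40)·(-25)] / -4200 = -0.001571
∂T/∂y = [70·(+0.40) − 70·(+0.04)] / -4200 = -0.006000
|∇f| = √(-0.001571² + -0.006000²) = 0.006202 °C/m

0.00620 °C/m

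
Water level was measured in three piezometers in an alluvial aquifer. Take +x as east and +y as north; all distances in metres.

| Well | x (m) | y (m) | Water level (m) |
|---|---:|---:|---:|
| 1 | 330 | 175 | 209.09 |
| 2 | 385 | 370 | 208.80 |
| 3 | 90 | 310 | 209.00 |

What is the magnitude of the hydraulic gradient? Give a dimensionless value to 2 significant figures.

0.0014

Differences from 1: to 2 (Δx, Δy, Δh) = (55, 195, -0.29); to 3 = (-240, 135, -0.09).
Determinant of the coordinate differences = 55·135 − (-240)·195 = 54225.
∂h/∂x = [(-0.29)·135 − (-0.09)·195] / 54225 = -0.0003983
∂h/∂y = [55·(-0.09) − (-240)·(-0.29)] / 54225 = -0.001375
|∇h| = √(-0.0003983² + -0.001375²) = 0.001432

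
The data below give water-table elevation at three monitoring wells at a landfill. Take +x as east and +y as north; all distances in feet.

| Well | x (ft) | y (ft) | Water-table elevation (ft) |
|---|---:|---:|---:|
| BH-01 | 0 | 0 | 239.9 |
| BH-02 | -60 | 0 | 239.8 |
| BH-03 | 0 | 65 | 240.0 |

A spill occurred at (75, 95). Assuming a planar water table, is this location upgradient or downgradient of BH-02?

upgradient

∂h/∂x = (239.8 − 239.9) / (-60 − 0) = +0.001667
∂h/∂y = (240.0 − 239.9) / (65 − 0) = +0.001538
Head at (75, 95) = 239.9 + (+0.001667)·(75) + (+0.001538)·(95) = 240.17 ft.
That is higher than the 239.8 ft at BH-02, so the point is upgradient.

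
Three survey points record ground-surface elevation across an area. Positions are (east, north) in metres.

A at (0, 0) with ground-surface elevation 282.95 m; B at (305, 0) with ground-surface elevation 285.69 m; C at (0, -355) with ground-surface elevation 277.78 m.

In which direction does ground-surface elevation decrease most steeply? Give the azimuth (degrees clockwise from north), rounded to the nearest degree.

∂z/∂x = (285.69 − 282.95) / (305 − 0) = +0.008984
∂z/∂y = (277.78 − 282.95) / (-355 − 0) = +0.01456
Steepest decrease is along −∇f: components (-0.008984 E, -0.01456 N).
Azimuth = atan2(-0.008984, -0.01456) = 211.7° ≈ 212°.

212°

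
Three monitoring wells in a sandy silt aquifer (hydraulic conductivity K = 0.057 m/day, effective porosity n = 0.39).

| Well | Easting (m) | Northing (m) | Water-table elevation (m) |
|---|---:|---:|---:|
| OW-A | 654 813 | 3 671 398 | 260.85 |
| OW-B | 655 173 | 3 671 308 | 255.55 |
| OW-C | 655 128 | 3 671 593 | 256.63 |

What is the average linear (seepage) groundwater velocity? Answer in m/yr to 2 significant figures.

Differences from OW-A: to OW-B (Δx, Δy, Δh) = (360, -90, -5.30); to OW-C = (315, 195, -4.22).
Determinant of the coordinate differences = 360·195 − 315·(-90) = 98550.
∂h/∂x = [(-5.30)·195 − (-4.22)·(-90)] / 98550 = -0.01434
∂h/∂y = [360·(-4.22) − 315·(-5.30)] / 98550 = +0.001525
|∇h| = √(-0.01434² + 0.001525²) = 0.01442
Seepage velocity v = K·i/n = 0.057 × 0.01442 / 0.39 = 0.002108 m/day = 0.7699 m/yr.

0.77 m/yr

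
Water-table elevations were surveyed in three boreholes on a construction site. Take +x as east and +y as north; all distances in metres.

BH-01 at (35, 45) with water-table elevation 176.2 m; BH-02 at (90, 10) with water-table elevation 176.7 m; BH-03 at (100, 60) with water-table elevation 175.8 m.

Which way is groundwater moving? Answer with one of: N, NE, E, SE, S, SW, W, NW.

N

With h = a·x + b·y + c and BH-01 as origin, the differences give:
  55·a + (-35)·b = +0.5
  65·a + 15·b = -0.4
Eliminate b (×15 and ×(-35), subtract): 3100·a = -6.50 → a = ∂h/∂x = -0.002097
Back-substitute: b = ∂h/∂y = -0.01758.
Flow = −∇h = (+0.002097 east, +0.01758 north), which points north.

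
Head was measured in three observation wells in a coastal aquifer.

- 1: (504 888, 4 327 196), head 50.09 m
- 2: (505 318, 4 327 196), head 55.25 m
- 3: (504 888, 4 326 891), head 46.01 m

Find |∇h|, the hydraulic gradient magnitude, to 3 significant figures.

∂h/∂x = (55.25 − 50.09) / (505318 − 504888) = +0.01200
∂h/∂y = (46.01 − 50.09) / (4326891 − 4327196) = +0.01338
|∇h| = √(0.01200² + 0.01338²) = 0.01797

0.0180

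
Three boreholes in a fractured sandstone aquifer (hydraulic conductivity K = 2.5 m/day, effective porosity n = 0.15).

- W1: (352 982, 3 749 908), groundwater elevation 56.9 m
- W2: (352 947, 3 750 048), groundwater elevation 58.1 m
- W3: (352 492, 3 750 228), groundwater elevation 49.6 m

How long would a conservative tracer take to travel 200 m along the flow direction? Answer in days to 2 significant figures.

420 days

Three-point gradient (reference W1): Δ to W2 = (-35, 140, +1.2), Δ to W3 = (-490, 320, -7.3).
∂h/∂x = +0.02449, ∂h/∂y = +0.01470 (det = 57400).
|∇h| = √(0.02449² + 0.01470²) = 0.02856
Seepage velocity v = K·i/n = 2.5 × 0.02856 / 0.15 = 0.476 m/day.
t = 200 / 0.476 = 420.2 days.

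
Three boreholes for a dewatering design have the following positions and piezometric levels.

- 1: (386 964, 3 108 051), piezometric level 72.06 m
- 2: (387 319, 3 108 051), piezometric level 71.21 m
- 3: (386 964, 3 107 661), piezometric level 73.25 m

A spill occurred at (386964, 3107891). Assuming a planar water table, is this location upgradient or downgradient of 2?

upgradient

∂h/∂x = (71.21 − 72.06) / (387319 − 386964) = -0.002394
∂h/∂y = (73.25 − 72.06) / (3107661 − 3108051) = -0.003051
Head at (386964, 3107891) = 72.06 + (-0.002394)·(0) + (-0.003051)·(-160) = 72.55 m.
That is higher than the 71.21 m at 2, so the point is upgradient.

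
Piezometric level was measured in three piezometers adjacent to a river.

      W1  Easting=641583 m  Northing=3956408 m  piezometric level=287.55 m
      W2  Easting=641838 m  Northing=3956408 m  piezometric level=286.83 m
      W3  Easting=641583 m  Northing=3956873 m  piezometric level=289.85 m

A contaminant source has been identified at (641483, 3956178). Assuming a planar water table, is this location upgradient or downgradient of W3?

∂h/∂x = (286.83 − 287.55) / (641838 − 641583) = -0.002824
∂h/∂y = (289.85 − 287.55) / (3956873 − 3956408) = +0.004946
Head at (641483, 3956178) = 287.55 + (-0.002824)·(-100) + (+0.004946)·(-230) = 286.69 m.
That is lower than the 289.85 m at W3, so the point is downgradient.

downgradient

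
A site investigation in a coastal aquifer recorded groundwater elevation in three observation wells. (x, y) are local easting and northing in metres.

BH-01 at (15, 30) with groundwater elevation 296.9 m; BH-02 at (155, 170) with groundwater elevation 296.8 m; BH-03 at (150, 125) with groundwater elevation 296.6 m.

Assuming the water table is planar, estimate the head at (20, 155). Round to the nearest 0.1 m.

Three-point gradient (reference BH-01): Δ to BH-02 = (140, 140, -0.1), Δ to BH-03 = (135, 95, -0.3).
∂h/∂x = -0.005804, ∂h/∂y = +0.005089 (det = -5600).
h(20, 155) = 296.9 + (-0.005804)·(5) + (+0.005089)·(125) = 296.9 -0.029 +0.636 = 297.507 m.

297.5 m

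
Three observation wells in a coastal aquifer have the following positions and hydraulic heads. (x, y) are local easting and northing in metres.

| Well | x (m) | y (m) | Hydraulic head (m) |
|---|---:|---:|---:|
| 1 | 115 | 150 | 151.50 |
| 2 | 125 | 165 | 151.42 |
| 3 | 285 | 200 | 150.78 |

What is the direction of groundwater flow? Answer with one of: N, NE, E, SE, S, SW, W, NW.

NE

Three-point gradient (reference 1): Δ to 2 = (10, 15, -0.08), Δ to 3 = (170, 50, -0.72).
∂h/∂x = -0.003317, ∂h/∂y = -0.003122 (det = -2050).
Flow = −∇h = (+0.003317 east, +0.003122 north), which points northeast.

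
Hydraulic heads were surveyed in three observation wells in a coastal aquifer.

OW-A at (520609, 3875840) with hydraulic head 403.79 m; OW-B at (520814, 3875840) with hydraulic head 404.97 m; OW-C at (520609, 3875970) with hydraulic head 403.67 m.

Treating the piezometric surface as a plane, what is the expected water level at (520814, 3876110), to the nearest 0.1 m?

∂h/∂x = (404.97 − 403.79) / (520814 − 520609) = +0.005756
∂h/∂y = (403.67 − 403.79) / (3875970 − 3875840) = -0.0009231
h(520814, 3876110) = 403.79 + (+0.005756)·(205) + (-0.0009231)·(270) = 403.79 +1.180 -0.249 = 404.721 m.

404.7 m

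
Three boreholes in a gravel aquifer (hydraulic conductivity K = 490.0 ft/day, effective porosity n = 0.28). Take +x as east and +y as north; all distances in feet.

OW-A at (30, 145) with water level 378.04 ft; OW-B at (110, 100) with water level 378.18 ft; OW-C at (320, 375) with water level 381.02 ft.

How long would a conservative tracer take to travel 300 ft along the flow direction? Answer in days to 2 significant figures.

Taking OW-A as reference: OW-B−OW-A = (80, -45, +0.14); OW-C−OW-A = (290, 230, +2.98).
Determinant of the coordinate differences = 80·230 − 290·(-45) = 31450.
∂h/∂x = [(+0.14)·230 − (+2.98)·(-45)] / 31450 = +0.005288
∂h/∂y = [80·(+2.98) − 290·(+0.14)] / 31450 = +0.006289
|∇h| = √(0.005288² + 0.006289²) = 0.008217
Seepage velocity v = K·i/n = 490.0 × 0.008217 / 0.28 = 14.38 ft/day.
t = 300 / 14.38 = 20.86 days.

21 days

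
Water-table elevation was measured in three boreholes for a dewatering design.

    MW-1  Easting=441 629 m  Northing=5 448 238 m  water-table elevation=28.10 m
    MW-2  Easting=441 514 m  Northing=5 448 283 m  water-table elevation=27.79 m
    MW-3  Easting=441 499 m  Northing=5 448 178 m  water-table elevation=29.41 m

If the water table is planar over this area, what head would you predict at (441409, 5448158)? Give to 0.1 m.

30.0 m

Taking MW-1 as reference: MW-2−MW-1 = (-115, 45, -0.31); MW-3−MW-1 = (-130, -60, +1.31).
Determinant of the coordinate differences = (-115)·(-60) − (-130)·45 = 12750.
∂h/∂x = [(-0.31)·(-60) − (+1.31)·45] / 12750 = -0.003165
∂h/∂y = [(-115)·(+1.31) − (-130)·(-0.31)] / 12750 = -0.01498
h(441409, 5448158) = 28.10 + (-0.003165)·(-220) + (-0.01498)·(-80) = 28.10 +0.696 +1.198 = 29.994 m.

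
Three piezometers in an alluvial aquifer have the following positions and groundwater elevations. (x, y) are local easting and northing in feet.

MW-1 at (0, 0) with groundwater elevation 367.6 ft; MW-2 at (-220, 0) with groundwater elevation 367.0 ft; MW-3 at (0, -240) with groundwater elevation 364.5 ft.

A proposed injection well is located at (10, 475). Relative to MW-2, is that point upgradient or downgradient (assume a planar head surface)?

upgradient

∂h/∂x = (367.0 − 367.6) / (-220 − 0) = +0.002727
∂h/∂y = (364.5 − 367.6) / (-240 − 0) = +0.01292
Head at (10, 475) = 367.6 + (+0.002727)·(10) + (+0.01292)·(475) = 373.76 ft.
That is higher than the 367.0 ft at MW-2, so the point is upgradient.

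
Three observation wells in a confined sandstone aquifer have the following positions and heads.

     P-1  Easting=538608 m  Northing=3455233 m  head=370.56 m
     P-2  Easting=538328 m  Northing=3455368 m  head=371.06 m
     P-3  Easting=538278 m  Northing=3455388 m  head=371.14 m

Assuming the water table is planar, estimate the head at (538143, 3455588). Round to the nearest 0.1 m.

371.7 m

Taking P-1 as reference: P-2−P-1 = (-280, 135, +0.50); P-3−P-1 = (-330, 155, +0.58).
Solve a·Δx + b·Δy = Δh: det = (-280)·155 − (-330)·135 = 1150.
∂h/∂x = [(+0.50)·155 − (+0.58)·135] / 1150 = -0.0006957
∂h/∂y = [(-280)·(+0.58) − (-330)·(+0.50)] / 1150 = +0.002261
h(538143, 3455588) = 370.56 + (-0.0006957)·(-465) + (+0.002261)·(355) = 370.56 +0.323 +0.803 = 371.686 m.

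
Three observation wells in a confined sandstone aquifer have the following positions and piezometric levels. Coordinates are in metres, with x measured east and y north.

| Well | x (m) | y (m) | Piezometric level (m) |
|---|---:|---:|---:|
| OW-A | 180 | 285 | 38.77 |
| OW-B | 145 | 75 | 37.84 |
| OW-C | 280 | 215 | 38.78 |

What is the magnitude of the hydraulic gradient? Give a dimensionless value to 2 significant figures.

Differences from OW-A: to OW-B (Δx, Δy, Δh) = (-35, -210, -0.93); to OW-C = (100, -70, +0.01).
Solve a·Δx + b·Δy = Δh: det = (-35)·(-70) − 100·(-210) = 23450.
∂h/∂x = [(-0.93)·(-70) − (+0.01)·(-210)] / 23450 = +0.002866
∂h/∂y = [(-35)·(+0.01) − 100·(-0.93)] / 23450 = +0.003951
|∇h| = √(0.002866² + 0.003951²) = 0.004881

0.0049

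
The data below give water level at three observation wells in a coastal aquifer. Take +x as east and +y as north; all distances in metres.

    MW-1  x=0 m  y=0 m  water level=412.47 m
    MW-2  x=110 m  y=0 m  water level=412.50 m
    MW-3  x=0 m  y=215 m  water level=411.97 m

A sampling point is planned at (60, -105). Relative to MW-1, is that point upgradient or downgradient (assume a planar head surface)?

∂h/∂x = (412.50 − 412.47) / (110 − 0) = +0.0002727
∂h/∂y = (411.97 − 412.47) / (215 − 0) = -0.002326
Head at (60, -105) = 412.47 + (+0.0002727)·(60) + (-0.002326)·(-105) = 412.73 m.
That is higher than the 412.47 m at MW-1, so the point is upgradient.

upgradient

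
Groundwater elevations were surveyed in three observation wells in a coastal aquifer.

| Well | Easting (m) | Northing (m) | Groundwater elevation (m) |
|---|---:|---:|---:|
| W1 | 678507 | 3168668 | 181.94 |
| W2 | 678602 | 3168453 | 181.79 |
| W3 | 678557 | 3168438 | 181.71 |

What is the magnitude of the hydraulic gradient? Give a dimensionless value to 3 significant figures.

With h = a·x + b·y + c and W1 as origin, the differences give:
  95·a + (-215)·b = -0.15
  50·a + (-230)·b = -0.23
Eliminate b (×(-230) and ×(-215), subtract): -11100·a = -14.950 → a = ∂h/∂x = +0.001347
Back-substitute: b = ∂h/∂y = +0.001293.
|∇h| = √(0.001347² + 0.001293²) = 0.001867

0.00187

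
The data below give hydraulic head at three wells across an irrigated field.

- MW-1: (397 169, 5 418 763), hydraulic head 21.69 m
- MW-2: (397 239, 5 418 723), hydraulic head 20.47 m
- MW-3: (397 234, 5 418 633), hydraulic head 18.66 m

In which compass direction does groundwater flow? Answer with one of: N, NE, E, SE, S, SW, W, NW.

With h = a·x + b·y + c and MW-1 as origin, the differences give:
  70·a + (-40)·b = -1.22
  65·a + (-130)·b = -3.03
Eliminate b (×(-130) and ×(-40), subtract): -6500·a = 37.400 → a = ∂h/∂x = -0.005754
Back-substitute: b = ∂h/∂y = +0.02043.
Flow = −∇h = (+0.005754 east, -0.02043 north), which points south.

S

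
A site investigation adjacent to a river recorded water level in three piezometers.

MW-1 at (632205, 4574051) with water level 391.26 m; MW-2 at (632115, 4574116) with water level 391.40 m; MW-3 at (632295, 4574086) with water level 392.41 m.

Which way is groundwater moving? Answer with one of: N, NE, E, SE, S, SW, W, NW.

Differences from MW-1: to MW-2 (Δx, Δy, Δh) = (-90, 65, +0.14); to MW-3 = (90, 35, +1.15).
Solve a·Δx + b·Δy = Δh: det = (-90)·35 − 90·65 = -9000.
∂h/∂x = [(+0.14)·35 − (+1.15)·65] / -9000 = +0.007761
∂h/∂y = [(-90)·(+1.15) − 90·(+0.14)] / -9000 = +0.01290
Flow = −∇h = (-0.007761 east, -0.01290 north), which points southwest.

SW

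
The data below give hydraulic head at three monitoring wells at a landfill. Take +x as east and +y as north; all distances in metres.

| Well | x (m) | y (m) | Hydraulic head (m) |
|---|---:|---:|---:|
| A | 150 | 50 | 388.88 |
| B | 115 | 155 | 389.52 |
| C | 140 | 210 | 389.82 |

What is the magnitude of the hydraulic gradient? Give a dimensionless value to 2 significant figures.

With h = a·x + b·y + c and A as origin, the differences give:
  (-35)·a + 105·b = +0.64
  (-10)·a + 160·b = +0.94
Eliminate b (×160 and ×105, subtract): -4550·a = 3.700 → a = ∂h/∂x = -0.0008132
Back-substitute: b = ∂h/∂y = +0.005824.
|∇h| = √(-0.0008132² + 0.005824²) = 0.00588

0.0059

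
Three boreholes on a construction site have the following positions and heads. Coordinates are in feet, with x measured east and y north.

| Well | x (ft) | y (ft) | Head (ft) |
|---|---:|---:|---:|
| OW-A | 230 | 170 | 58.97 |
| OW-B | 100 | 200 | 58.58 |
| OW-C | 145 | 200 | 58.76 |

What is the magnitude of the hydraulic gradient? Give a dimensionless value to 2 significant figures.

Three-point gradient (reference OW-A): Δ to OW-B = (-130, 30, -0.39), Δ to OW-C = (-85, 30, -0.21).
∂h/∂x = +0.004000, ∂h/∂y = +0.004333 (det = -1350).
|∇h| = √(0.004000² + 0.004333²) = 0.005897

0.0059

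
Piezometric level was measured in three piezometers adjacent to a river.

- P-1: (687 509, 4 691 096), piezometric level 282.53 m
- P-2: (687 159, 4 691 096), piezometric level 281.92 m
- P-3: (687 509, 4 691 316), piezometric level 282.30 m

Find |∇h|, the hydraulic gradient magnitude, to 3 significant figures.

0.00203

∂h/∂x = (281.92 − 282.53) / (687159 − 687509) = +0.001743
∂h/∂y = (282.30 − 282.53) / (4691316 − 4691096) = -0.001045
|∇h| = √(0.001743² + -0.001045²) = 0.002032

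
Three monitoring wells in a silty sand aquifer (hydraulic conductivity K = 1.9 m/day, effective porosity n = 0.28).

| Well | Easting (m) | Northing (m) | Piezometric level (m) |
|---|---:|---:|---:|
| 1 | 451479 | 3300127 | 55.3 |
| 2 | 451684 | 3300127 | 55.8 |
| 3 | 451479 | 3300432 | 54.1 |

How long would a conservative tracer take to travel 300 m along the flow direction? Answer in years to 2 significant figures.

∂h/∂x = (55.8 − 55.3) / (451684 − 451479) = +0.002439
∂h/∂y = (54.1 − 55.3) / (3300432 − 3300127) = -0.003934
|∇h| = √(0.002439² + -0.003934²) = 0.004629
Seepage velocity v = K·i/n = 1.9 × 0.004629 / 0.28 = 0.03141 m/day.
t = 300 / 0.03141 = 9551 days = 26.1 years.

26 years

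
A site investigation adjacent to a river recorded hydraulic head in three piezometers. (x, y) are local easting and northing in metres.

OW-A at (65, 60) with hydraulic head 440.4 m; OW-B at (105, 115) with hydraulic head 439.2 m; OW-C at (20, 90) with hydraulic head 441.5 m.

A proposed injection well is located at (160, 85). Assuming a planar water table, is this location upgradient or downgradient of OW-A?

Taking OW-A as reference: OW-B−OW-A = (40, 55, -1.2); OW-C−OW-A = (-45, 30, +1.1).
Solve a·Δx + b·Δy = Δh: det = 40·30 − (-45)·55 = 3675.
∂h/∂x = [(-1.2)·30 − (+1.1)·55] / 3675 = -0.02626
∂h/∂y = [40·(+1.1) − (-45)·(-1.2)] / 3675 = -0.002721
Head at (160, 85) = 440.4 + (-0.02626)·(95) + (-0.002721)·(25) = 437.84 m.
That is lower than the 440.4 m at OW-A, so the point is downgradient.

downgradient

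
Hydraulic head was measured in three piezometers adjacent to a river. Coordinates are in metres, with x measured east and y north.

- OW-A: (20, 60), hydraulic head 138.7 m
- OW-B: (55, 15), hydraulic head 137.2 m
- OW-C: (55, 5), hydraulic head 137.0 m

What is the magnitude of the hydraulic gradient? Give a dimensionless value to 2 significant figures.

0.026

Three-point gradient (reference OW-A): Δ to OW-B = (35, -45, -1.5), Δ to OW-C = (35, -55, -1.7).
∂h/∂x = -0.01714, ∂h/∂y = +0.02000 (det = -350).
|∇h| = √(-0.01714² + 0.02000²) = 0.02634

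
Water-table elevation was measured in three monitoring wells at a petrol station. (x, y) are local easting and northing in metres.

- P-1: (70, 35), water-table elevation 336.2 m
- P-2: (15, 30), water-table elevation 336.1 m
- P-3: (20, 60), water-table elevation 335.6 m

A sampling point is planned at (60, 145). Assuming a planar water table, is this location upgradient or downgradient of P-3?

downgradient

Taking P-1 as reference: P-2−P-1 = (-55, -5, -0.1); P-3−P-1 = (-50, 25, -0.6).
Determinant of the coordinate differences = (-55)·25 − (-50)·(-5) = -1625.
∂h/∂x = [(-0.1)·25 − (-0.6)·(-5)] / -1625 = +0.003385
∂h/∂y = [(-55)·(-0.6) − (-50)·(-0.1)] / -1625 = -0.01723
Head at (60, 145) = 336.2 + (+0.003385)·(-10) + (-0.01723)·(110) = 334.27 m.
That is lower than the 335.6 m at P-3, so the point is downgradient.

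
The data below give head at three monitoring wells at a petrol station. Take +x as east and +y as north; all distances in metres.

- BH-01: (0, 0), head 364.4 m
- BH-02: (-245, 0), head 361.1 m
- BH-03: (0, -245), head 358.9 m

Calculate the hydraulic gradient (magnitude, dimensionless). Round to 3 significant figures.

∂h/∂x = (361.1 − 364.4) / (-245 − 0) = +0.01347
∂h/∂y = (358.9 − 364.4) / (-245 − 0) = +0.02245
|∇h| = √(0.01347² + 0.02245²) = 0.02618

0.0262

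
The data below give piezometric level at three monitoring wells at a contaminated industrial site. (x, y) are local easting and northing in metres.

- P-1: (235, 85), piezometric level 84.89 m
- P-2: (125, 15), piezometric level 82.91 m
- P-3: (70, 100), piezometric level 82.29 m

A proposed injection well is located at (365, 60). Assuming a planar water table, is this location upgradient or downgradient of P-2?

upgradient

With h = a·x + b·y + c and P-1 as origin, the differences give:
  (-110)·a + (-70)·b = -1.98
  (-165)·a + 15·b = -2.60
Eliminate b (×15 and ×(-70), subtract): -13200·a = -211.700 → a = ∂h/∂x = +0.01604
Back-substitute: b = ∂h/∂y = +0.003083.
Head at (365, 60) = 84.89 + (+0.01604)·(130) + (+0.003083)·(-25) = 86.90 m.
That is higher than the 82.91 m at P-2, so the point is upgradient.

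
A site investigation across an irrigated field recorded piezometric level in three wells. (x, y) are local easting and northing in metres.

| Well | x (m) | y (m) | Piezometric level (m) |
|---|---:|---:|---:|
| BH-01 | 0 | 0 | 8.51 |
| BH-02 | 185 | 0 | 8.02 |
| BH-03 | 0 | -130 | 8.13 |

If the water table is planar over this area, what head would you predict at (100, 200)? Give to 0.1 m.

8.8 m

∂h/∂x = (8.02 − 8.51) / (185 − 0) = -0.002649
∂h/∂y = (8.13 − 8.51) / (-130 − 0) = +0.002923
h(100, 200) = 8.51 + (-0.002649)·(100) + (+0.002923)·(200) = 8.51 -0.265 +0.585 = 8.830 m.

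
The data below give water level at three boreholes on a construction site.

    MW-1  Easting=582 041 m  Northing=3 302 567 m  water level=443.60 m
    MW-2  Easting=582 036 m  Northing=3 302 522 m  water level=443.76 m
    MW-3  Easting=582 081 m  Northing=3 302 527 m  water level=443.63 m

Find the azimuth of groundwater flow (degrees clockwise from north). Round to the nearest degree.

038°

With h = a·x + b·y + c and MW-1 as origin, the differences give:
  (-5)·a + (-45)·b = +0.16
  40·a + (-40)·b = +0.03
Eliminate b (×(-40) and ×(-45), subtract): 2000·a = -5.050 → a = ∂h/∂x = -0.002525
Back-substitute: b = ∂h/∂y = -0.003275.
Flow direction (−∇h) has components (+0.002525 E, +0.003275 N).
Azimuth = atan2(E, N) = atan2(+0.002525, +0.003275) = 37.6° ≈ 038°.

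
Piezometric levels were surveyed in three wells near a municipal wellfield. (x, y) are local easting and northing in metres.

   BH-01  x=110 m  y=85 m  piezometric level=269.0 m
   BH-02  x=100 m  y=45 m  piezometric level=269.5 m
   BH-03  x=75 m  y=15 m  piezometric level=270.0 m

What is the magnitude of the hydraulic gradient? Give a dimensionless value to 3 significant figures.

With h = a·x + b·y + c and BH-01 as origin, the differences give:
  (-10)·a + (-40)·b = +0.5
  (-35)·a + (-70)·b = +1.0
Eliminate b (×(-70) and ×(-40), subtract): -700·a = 5.00 → a = ∂h/∂x = -0.007143
Back-substitute: b = ∂h/∂y = -0.01071.
|∇h| = √(-0.007143² + -0.01071²) = 0.01287

0.0129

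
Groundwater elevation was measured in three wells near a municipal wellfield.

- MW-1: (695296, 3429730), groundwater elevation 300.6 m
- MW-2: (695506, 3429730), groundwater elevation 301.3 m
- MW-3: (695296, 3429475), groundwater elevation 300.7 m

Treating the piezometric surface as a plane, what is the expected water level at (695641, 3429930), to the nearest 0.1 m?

∂h/∂x = (301.3 − 300.6) / (695506 − 695296) = +0.003333
∂h/∂y = (300.7 − 300.6) / (3429475 − 3429730) = -0.0003922
h(695641, 3429930) = 300.6 + (+0.003333)·(345) + (-0.0003922)·(200) = 300.6 +1.150 -0.078 = 301.672 m.

301.7 m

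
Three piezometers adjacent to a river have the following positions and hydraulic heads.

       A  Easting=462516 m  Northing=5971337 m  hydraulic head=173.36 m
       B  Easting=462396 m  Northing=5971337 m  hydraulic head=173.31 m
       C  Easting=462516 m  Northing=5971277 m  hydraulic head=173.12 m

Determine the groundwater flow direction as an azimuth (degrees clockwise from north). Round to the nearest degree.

∂h/∂x = (173.31 − 173.36) / (462396 − 462516) = +0.0004167
∂h/∂y = (173.12 − 173.36) / (5971277 − 5971337) = +0.004000
Flow direction (−∇h) has components (-0.0004167 E, -0.004000 N).
Azimuth = atan2(E, N) = atan2(-0.0004167, -0.004000) = 185.9° ≈ 186°.

186°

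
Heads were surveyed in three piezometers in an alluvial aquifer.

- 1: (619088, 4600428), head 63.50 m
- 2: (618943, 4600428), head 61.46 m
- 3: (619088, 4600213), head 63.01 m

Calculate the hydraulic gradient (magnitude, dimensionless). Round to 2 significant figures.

0.014

∂h/∂x = (61.46 − 63.50) / (618943 − 619088) = +0.01407
∂h/∂y = (63.01 − 63.50) / (4600213 − 4600428) = +0.002279
|∇h| = √(0.01407² + 0.002279²) = 0.01425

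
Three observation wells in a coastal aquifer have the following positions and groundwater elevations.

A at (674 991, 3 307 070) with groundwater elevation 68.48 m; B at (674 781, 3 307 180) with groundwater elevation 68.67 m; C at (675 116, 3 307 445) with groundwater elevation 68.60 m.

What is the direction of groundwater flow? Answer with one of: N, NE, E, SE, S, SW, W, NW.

Three-point gradient (reference A): Δ to B = (-210, 110, +0.19), Δ to C = (125, 375, +0.12).
∂h/∂x = -0.0006276, ∂h/∂y = +0.0005292 (det = -92500).
Flow = −∇h = (+0.0006276 east, -0.0005292 north), which points southeast.

SE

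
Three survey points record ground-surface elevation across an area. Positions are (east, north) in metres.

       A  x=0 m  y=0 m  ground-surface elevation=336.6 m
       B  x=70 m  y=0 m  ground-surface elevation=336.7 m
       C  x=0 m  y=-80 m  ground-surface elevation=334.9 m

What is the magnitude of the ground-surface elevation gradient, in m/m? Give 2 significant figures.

0.021 m/m

∂z/∂x = (336.7 − 336.6) / (70 − 0) = +0.001429
∂z/∂y = (334.9 − 336.6) / (-80 − 0) = +0.02125
|∇f| = √(0.001429² + 0.02125²) = 0.0213 m/m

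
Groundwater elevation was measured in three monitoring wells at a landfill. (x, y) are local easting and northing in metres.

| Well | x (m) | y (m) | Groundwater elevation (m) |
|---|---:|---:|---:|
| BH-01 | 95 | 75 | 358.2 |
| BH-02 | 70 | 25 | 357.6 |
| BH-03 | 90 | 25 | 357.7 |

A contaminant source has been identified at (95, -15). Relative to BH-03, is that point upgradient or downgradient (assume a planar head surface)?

downgradient

Differences from BH-01: to BH-02 (Δx, Δy, Δh) = (-25, -50, -0.6); to BH-03 = (-5, -50, -0.5).
Determinant of the coordinate differences = (-25)·(-50) − (-5)·(-50) = 1000.
∂h/∂x = [(-0.6)·(-50) − (-0.5)·(-50)] / 1000 = +0.005000
∂h/∂y = [(-25)·(-0.5) − (-5)·(-0.6)] / 1000 = +0.009500
Head at (95, -15) = 358.2 + (+0.005000)·(0) + (+0.009500)·(-90) = 357.34 m.
That is lower than the 357.7 m at BH-03, so the point is downgradient.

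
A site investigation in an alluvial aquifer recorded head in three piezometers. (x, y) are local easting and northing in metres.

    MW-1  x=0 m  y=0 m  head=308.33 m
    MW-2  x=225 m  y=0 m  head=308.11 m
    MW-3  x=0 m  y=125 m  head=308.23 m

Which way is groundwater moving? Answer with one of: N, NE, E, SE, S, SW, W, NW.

NE

∂h/∂x = (308.11 − 308.33) / (225 − 0) = -0.0009778
∂h/∂y = (308.23 − 308.33) / (125 − 0) = -0.0008000
Flow = −∇h = (+0.0009778 east, +0.0008000 north), which points northeast.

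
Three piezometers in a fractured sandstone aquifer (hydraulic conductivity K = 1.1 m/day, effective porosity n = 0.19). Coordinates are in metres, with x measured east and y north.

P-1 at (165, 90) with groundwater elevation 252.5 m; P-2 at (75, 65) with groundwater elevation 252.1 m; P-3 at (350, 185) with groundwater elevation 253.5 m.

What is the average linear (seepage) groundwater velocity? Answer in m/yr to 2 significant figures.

Differences from P-1: to P-2 (Δx, Δy, Δh) = (-90, -25, -0.4); to P-3 = (185, 95, +1.0).
Determinant of the coordinate differences = (-90)·95 − 185·(-25) = -3925.
∂h/∂x = [(-0.4)·95 − (+1.0)·(-25)] / -3925 = +0.003312
∂h/∂y = [(-90)·(+1.0) − 185·(-0.4)] / -3925 = +0.004076
|∇h| = √(0.003312² + 0.004076²) = 0.005252
Seepage velocity v = K·i/n = 1.1 × 0.005252 / 0.19 = 0.03041 m/day = 11.11 m/yr.

11 m/yr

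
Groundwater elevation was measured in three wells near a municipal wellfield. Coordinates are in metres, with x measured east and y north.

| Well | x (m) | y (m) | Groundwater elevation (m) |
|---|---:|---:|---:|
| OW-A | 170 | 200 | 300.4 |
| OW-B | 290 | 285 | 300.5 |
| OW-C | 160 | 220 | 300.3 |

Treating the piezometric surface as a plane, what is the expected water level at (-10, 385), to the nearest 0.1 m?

299.2 m

Differences from OW-A: to OW-B (Δx, Δy, Δh) = (120, 85, +0.1); to OW-C = (-10, 20, -0.1).
Solve a·Δx + b·Δy = Δh: det = 120·20 − (-10)·85 = 3250.
∂h/∂x = [(+0.1)·20 − (-0.1)·85] / 3250 = +0.003231
∂h/∂y = [120·(-0.1) − (-10)·(+0.1)] / 3250 = -0.003385
h(-10, 385) = 300.4 + (+0.003231)·(-180) + (-0.003385)·(185) = 300.4 -0.582 -0.626 = 299.192 m.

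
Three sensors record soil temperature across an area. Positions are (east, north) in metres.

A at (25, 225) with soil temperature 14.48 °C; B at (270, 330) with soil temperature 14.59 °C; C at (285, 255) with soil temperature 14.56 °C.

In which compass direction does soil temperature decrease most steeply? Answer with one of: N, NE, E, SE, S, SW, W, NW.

SW

Taking A as reference: B−A = (245, 105, +0.11); C−A = (260, 30, +0.08).
Solve a·Δx + b·Δy = ΔT: det = 245·30 − 260·105 = -19950.
∂T/∂x = [(+0.11)·30 − (+0.08)·105] / -19950 = +0.0002556
∂T/∂y = [245·(+0.08) − 260·(+0.11)] / -19950 = +0.0004511
Steepest decrease is along −∇f = (-0.0002556 E, -0.0004511 N) → southwest.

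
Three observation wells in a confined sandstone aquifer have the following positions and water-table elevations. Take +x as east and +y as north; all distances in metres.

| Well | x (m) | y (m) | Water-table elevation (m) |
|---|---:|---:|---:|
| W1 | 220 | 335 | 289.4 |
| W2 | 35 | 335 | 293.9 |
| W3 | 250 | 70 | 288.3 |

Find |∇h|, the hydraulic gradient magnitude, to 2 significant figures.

0.024

With h = a·x + b·y + c and W1 as origin, the differences give:
  (-185)·a + 0·b = +4.5
  30·a + (-265)·b = -1.1
Eliminate b (×(-265) and ×0, subtract): 49025·a = -1192.50 → a = ∂h/∂x = -0.02432
Back-substitute: b = ∂h/∂y = +0.001397.
|∇h| = √(-0.02432² + 0.001397²) = 0.02436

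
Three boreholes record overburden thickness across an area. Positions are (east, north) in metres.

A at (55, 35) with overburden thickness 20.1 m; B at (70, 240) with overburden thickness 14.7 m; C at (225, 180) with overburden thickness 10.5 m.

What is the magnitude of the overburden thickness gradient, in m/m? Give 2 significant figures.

0.043 m/m

Three-point gradient (reference A): Δ to B = (15, 205, -5.4), Δ to C = (170, 145, -9.6).
∂d/∂x = -0.03627, ∂d/∂y = -0.02369 (det = -32675).
|∇f| = √(-0.03627² + -0.02369²) = 0.04332 m/m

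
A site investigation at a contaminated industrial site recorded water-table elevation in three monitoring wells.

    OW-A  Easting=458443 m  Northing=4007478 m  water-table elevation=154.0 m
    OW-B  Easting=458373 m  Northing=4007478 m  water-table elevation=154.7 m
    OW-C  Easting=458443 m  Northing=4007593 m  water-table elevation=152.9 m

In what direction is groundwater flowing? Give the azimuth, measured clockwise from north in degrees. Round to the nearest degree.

∂h/∂x = (154.7 − 154.0) / (458373 − 458443) = -0.010000
∂h/∂y = (152.9 − 154.0) / (4007593 − 4007478) = -0.009565
Flow direction (−∇h) has components (+0.010000 E, +0.009565 N).
Azimuth = atan2(E, N) = atan2(+0.010000, +0.009565) = 46.3° ≈ 046°.

046°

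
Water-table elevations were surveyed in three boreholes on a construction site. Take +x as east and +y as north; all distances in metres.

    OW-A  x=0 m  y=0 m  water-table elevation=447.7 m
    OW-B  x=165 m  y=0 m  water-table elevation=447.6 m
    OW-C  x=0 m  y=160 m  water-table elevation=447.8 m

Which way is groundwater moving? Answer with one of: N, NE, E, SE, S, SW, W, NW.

∂h/∂x = (447.6 − 447.7) / (165 − 0) = -0.0006061
∂h/∂y = (447.8 − 447.7) / (160 − 0) = +0.0006250
Flow = −∇h = (+0.0006061 east, -0.0006250 north), which points southeast.

SE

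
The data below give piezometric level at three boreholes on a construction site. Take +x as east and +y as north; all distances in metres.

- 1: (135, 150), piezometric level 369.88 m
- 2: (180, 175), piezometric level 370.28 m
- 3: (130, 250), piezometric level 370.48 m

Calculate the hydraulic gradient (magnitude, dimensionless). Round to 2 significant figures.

0.0083

Taking 1 as reference: 2−1 = (45, 25, +0.40); 3−1 = (-5, 100, +0.60).
Determinant of the coordinate differences = 45·100 − (-5)·25 = 4625.
∂h/∂x = [(+0.40)·100 − (+0.60)·25] / 4625 = +0.005405
∂h/∂y = [45·(+0.60) − (-5)·(+0.40)] / 4625 = +0.006270
|∇h| = √(0.005405² + 0.006270²) = 0.008278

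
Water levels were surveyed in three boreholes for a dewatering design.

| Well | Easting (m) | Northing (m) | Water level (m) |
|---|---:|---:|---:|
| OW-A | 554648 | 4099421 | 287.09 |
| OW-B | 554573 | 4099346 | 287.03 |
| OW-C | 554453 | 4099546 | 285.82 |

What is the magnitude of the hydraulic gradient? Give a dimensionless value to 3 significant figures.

0.00552

Differences from OW-A: to OW-B (Δx, Δy, Δh) = (-75, -75, -0.06); to OW-C = (-195, 125, -1.27).
Determinant of the coordinate differences = (-75)·125 − (-195)·(-75) = -24000.
∂h/∂x = [(-0.06)·125 − (-1.27)·(-75)] / -24000 = +0.004281
∂h/∂y = [(-75)·(-1.27) − (-195)·(-0.06)] / -24000 = -0.003481
|∇h| = √(0.004281² + -0.003481²) = 0.005518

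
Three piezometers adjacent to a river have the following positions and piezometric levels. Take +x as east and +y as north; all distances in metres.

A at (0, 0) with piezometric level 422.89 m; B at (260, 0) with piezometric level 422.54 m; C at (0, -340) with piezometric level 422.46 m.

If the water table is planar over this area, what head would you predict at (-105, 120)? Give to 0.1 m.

∂h/∂x = (422.54 − 422.89) / (260 − 0) = -0.001346
∂h/∂y = (422.46 − 422.89) / (-340 − 0) = +0.001265
h(-105, 120) = 422.89 + (-0.001346)·(-105) + (+0.001265)·(120) = 422.89 +0.141 +0.152 = 423.183 m.

423.2 m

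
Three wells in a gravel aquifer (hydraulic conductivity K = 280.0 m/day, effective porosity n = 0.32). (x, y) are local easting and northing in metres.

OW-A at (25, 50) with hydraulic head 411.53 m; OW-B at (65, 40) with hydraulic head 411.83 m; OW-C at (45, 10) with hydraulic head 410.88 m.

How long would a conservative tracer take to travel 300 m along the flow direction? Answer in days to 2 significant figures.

Three-point gradient (reference OW-A): Δ to OW-B = (40, -10, +0.30), Δ to OW-C = (20, -40, -0.65).
∂h/∂x = +0.01321, ∂h/∂y = +0.02286 (det = -1400).
|∇h| = √(0.01321² + 0.02286²) = 0.0264
Seepage velocity v = K·i/n = 280.0 × 0.0264 / 0.32 = 23.1 m/day.
t = 300 / 23.1 = 12.99 days.

13 days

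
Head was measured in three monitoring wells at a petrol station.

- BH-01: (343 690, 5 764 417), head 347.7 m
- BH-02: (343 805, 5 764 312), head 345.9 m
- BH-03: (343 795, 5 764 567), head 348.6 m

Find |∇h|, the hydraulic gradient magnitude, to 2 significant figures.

0.012

Three-point gradient (reference BH-01): Δ to BH-02 = (115, -105, -1.8), Δ to BH-03 = (105, 150, +0.9).
∂h/∂x = -0.006207, ∂h/∂y = +0.01034 (det = 28275).
|∇h| = √(-0.006207² + 0.01034²) = 0.01206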